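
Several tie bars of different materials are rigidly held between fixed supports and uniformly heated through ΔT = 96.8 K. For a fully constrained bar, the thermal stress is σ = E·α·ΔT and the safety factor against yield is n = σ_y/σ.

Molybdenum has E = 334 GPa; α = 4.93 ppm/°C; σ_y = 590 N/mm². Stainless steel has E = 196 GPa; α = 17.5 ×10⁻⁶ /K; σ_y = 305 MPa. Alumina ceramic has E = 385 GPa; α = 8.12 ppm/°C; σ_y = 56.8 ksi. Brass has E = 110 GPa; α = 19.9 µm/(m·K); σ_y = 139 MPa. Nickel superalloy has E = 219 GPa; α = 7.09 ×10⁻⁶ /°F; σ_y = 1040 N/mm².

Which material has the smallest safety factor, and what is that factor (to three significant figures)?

brass, n = 0.656

Per material, after unit conversion:
  molybdenum: E = 334.0, α = 4.93, σ_y = 590.0 → σ = 159 MPa, n = 3.70
  stainless steel: E = 196.0, α = 17.5, σ_y = 305.0 → σ = 332 MPa, n = 0.919
  alumina ceramic: E = 385.0, α = 8.12, σ_y = 391.6 → σ = 303 MPa, n = 1.29
  brass: E = 110.0, α = 19.9, σ_y = 139.0 → σ = 212 MPa, n = 0.656
  nickel superalloy: E = 219.0, α = 12.8, σ_y = 1040 → σ = 271 MPa, n = 3.84
Smallest n: brass with n = 0.656.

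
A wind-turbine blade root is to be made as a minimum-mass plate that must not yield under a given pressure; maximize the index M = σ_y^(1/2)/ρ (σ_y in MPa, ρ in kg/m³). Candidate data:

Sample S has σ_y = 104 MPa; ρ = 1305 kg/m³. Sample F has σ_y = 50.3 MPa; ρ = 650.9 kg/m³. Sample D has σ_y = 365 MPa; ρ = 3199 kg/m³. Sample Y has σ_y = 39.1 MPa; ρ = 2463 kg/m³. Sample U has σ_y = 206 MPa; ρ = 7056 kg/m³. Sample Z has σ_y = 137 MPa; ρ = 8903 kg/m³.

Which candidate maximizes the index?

Evaluate M for each candidate:
  sample F: M = 10.9×10⁻³
  sample S: M = 7.81×10⁻³
  sample D: M = 5.97×10⁻³
  sample Y: M = 2.54×10⁻³
  sample U: M = 2.03×10⁻³
  sample Z: M = 1.31×10⁻³
The maximum is for sample F.

sample F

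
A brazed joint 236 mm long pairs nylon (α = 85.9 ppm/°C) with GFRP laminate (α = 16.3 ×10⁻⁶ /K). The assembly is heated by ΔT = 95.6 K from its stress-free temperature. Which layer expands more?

α(nylon) = 85.9×10⁻⁶/K vs α(GFRP laminate) = 16.3×10⁻⁶/K.
Higher α expands more for the same ΔT: nylon.

nylon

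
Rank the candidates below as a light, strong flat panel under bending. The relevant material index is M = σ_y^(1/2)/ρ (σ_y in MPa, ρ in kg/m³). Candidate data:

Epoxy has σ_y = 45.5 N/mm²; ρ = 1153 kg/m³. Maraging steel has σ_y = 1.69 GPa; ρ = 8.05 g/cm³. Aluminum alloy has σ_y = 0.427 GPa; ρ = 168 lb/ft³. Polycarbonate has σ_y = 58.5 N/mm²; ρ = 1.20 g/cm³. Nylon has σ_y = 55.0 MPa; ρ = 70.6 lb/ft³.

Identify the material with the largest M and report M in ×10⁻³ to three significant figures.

Putting every candidate on a common basis:
  epoxy: σ_y = 45.50 MPa, ρ = 1153 kg/m³
  maraging steel: σ_y = 1690 MPa, ρ = 8050 kg/m³
  aluminum alloy: σ_y = 427.0 MPa, ρ = 2691 kg/m³
  polycarbonate: σ_y = 58.50 MPa, ρ = 1200 kg/m³
  nylon: σ_y = 55.00 MPa, ρ = 1131 kg/m³
  aluminum alloy: M = 7.68×10⁻³
  nylon: M = 6.56×10⁻³
  polycarbonate: M = 6.37×10⁻³
  epoxy: M = 5.85×10⁻³
  maraging steel: M = 5.11×10⁻³
Aluminum alloy ranks first.

aluminum alloy, M = 7.68×10⁻³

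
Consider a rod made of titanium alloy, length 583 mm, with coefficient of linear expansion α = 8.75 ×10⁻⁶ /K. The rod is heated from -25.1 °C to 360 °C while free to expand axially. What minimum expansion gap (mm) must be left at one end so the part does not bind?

ΔT = 360 − (-25.1) = 385.1 K.
ΔL = α·L₀·ΔT = 8.75×10⁻⁶ × 583 mm × 385.1 K = 1.96 mm.

1.96 mm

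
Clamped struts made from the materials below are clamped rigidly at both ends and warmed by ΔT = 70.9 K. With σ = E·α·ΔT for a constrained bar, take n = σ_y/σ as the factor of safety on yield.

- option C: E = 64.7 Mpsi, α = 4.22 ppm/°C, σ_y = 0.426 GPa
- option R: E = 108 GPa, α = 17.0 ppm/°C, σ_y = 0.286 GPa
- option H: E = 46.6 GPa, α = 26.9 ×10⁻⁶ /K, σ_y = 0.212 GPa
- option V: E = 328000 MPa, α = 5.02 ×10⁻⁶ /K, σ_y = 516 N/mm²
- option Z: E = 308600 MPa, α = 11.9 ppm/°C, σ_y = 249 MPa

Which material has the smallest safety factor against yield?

option Z

Per material, after unit conversion:
  option C: E = 446.1, α = 4.22, σ_y = 426.0 → σ = 133 MPa, n = 3.19
  option R: E = 108.0, α = 17.0, σ_y = 286.0 → σ = 130 MPa, n = 2.20
  option H: E = 46.60, α = 26.9, σ_y = 212.0 → σ = 88.9 MPa, n = 2.39
  option V: E = 328.0, α = 5.02, σ_y = 516.0 → σ = 117 MPa, n = 4.42
  option Z: E = 308.6, α = 11.9, σ_y = 249.0 → σ = 260 MPa, n = 0.956
The minimum is option Z at n = 0.956.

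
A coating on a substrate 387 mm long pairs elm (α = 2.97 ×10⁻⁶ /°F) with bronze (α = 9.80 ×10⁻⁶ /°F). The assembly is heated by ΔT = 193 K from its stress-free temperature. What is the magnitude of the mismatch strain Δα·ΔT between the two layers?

elm: α = 2.97×10⁻⁶/°F × 9/5 = 5.35×10⁻⁶/K.
bronze: α = 9.80×10⁻⁶/°F × 9/5 = 17.6×10⁻⁶/K.
Δα = |5.35 − 17.6|×10⁻⁶/K = 12.3×10⁻⁶/K.
Mismatch strain = Δα·ΔT = 12.3×10⁻⁶ × 193.0 = 2.37×10⁻³.

2.37×10⁻³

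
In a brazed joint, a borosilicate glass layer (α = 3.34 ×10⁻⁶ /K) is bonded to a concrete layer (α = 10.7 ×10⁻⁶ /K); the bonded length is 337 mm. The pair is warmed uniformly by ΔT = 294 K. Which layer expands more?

α(borosilicate glass) = 3.34×10⁻⁶/K vs α(concrete) = 10.7×10⁻⁶/K.
Higher α expands more for the same ΔT: concrete.

concrete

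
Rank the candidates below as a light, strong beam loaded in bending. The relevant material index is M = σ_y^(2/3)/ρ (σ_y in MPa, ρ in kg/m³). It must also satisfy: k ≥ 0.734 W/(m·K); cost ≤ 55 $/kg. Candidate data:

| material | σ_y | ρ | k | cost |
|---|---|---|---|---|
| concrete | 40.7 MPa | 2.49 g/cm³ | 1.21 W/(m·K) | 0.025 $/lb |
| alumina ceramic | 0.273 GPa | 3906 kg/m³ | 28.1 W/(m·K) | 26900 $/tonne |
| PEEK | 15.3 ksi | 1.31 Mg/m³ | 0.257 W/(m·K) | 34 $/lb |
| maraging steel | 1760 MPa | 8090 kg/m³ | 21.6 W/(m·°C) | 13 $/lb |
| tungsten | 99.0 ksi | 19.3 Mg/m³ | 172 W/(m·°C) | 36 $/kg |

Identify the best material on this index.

Screen on constraints: k ≥ 0.734 W/(m·K); cost ≤ 55 $/kg. Survivors: concrete, alumina ceramic, maraging steel, tungsten.
After converting to SI:
  concrete: σ_y = 40.70 MPa, ρ = 2490 kg/m³
  alumina ceramic: σ_y = 273.0 MPa, ρ = 3906 kg/m³
  maraging steel: σ_y = 1760 MPa, ρ = 8090 kg/m³
  tungsten: σ_y = 682.6 MPa, ρ = 19300 kg/m³
  maraging steel: M = 18.0×10⁻³
  alumina ceramic: M = 10.8×10⁻³
  concrete: M = 4.75×10⁻³
  tungsten: M = 4.02×10⁻³
The maximum is for maraging steel.

maraging steel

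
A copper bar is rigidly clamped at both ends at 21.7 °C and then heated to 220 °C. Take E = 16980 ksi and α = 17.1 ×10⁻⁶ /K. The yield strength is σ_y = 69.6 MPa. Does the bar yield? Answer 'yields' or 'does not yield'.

yields

E = 16980 ksi = 117.1 GPa.
ΔT = 198.3 K. Constrained thermal stress σ = E·α·ΔT = 117.1×10³ MPa × 17.1×10⁻⁶ × 198.3 = 397 MPa (compressive).
Compare to σ_y = 69.6 MPa: σ ≥ σ_y, so it yields.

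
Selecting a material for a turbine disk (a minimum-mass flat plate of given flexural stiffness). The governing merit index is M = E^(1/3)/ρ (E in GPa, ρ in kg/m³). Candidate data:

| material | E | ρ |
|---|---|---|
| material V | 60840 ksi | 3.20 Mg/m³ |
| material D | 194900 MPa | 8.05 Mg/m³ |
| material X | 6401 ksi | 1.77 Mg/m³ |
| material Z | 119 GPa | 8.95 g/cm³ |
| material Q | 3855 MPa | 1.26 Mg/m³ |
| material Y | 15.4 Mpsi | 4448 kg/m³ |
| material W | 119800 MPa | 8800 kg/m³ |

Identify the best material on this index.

material V

Normalizing units and computing the index:
  material V: E = 419.5 GPa, ρ = 3200 kg/m³
  material D: E = 194.9 GPa, ρ = 8050 kg/m³
  material X: E = 44.13 GPa, ρ = 1770 kg/m³
  material Z: E = 119.0 GPa, ρ = 8950 kg/m³
  material Q: E = 3.855 GPa, ρ = 1260 kg/m³
  material Y: E = 106.2 GPa, ρ = 4448 kg/m³
  material W: E = 119.8 GPa, ρ = 8800 kg/m³
  material V: M = 2.34×10⁻³
  material X: M = 2.00×10⁻³
  material Q: M = 1.24×10⁻³
  material Y: M = 1.06×10⁻³
  material D: M = 0.720×10⁻³
  material W: M = 0.560×10⁻³
  material Z: M = 0.550×10⁻³
Highest index: material V.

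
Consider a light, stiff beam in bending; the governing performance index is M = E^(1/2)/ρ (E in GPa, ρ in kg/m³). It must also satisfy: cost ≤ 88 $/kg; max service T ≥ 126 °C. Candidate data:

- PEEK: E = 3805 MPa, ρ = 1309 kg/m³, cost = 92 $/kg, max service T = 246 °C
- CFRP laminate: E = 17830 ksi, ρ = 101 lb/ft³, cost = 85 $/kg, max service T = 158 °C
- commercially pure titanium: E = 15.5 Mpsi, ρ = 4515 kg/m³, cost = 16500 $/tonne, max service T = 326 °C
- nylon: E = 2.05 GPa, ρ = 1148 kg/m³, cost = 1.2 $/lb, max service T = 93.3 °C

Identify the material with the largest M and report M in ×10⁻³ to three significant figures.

CFRP laminate, M = 6.85×10⁻³

Screen on constraints: cost ≤ 88 $/kg; max service T ≥ 126 °C. Survivors: CFRP laminate, commercially pure titanium.
Convert each candidate to consistent units, then evaluate M:
  CFRP laminate: E = 122.9 GPa, ρ = 1618 kg/m³
  commercially pure titanium: E = 106.9 GPa, ρ = 4515 kg/m³
  CFRP laminate: M = 6.85×10⁻³
  commercially pure titanium: M = 2.29×10⁻³
CFRP laminate ranks first.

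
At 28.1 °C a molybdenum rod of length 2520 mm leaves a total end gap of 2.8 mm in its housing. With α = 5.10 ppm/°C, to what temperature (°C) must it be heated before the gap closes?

α·L₀·ΔT = 2.8 mm ⇒ ΔT = 2.8 / (5.10×10⁻⁶ × 2520.0) = 217.9 K.
T = 28.1 + 217.9 = 246.0 °C.

246 °C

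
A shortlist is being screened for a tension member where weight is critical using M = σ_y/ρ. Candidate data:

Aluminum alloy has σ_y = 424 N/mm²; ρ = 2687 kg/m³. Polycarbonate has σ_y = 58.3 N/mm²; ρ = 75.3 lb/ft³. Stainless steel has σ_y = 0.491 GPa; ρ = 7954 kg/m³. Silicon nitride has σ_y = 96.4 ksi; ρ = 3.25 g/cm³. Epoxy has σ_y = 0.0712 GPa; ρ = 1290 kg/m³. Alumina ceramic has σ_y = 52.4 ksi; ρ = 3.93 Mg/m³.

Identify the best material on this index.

In SI units:
  aluminum alloy: σ_y = 424.0 MPa, ρ = 2687 kg/m³
  polycarbonate: σ_y = 58.30 MPa, ρ = 1206 kg/m³
  stainless steel: σ_y = 491.0 MPa, ρ = 7954 kg/m³
  silicon nitride: σ_y = 664.7 MPa, ρ = 3250 kg/m³
  epoxy: σ_y = 71.20 MPa, ρ = 1290 kg/m³
  alumina ceramic: σ_y = 361.3 MPa, ρ = 3930 kg/m³
  silicon nitride: M = 205 kN·m/kg
  aluminum alloy: M = 158 kN·m/kg
  alumina ceramic: M = 91.9 kN·m/kg
  stainless steel: M = 61.7 kN·m/kg
  epoxy: M = 55.2 kN·m/kg
  polycarbonate: M = 48.3 kN·m/kg
The maximum is for silicon nitride.

silicon nitride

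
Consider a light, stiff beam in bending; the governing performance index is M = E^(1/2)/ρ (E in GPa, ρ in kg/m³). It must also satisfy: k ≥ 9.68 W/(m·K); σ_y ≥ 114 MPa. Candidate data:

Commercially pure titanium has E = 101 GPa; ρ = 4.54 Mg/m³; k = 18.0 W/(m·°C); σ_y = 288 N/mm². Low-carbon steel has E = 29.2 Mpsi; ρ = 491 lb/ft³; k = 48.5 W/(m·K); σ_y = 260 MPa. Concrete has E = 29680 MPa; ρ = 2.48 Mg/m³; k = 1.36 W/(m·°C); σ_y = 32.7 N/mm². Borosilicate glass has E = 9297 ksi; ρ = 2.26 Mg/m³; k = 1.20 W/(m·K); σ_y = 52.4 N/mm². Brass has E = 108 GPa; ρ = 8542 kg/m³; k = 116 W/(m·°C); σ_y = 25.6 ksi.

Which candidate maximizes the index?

commercially pure titanium

Screen on constraints: k ≥ 9.68 W/(m·K); σ_y ≥ 114 MPa. Survivors: commercially pure titanium, low-carbon steel, brass.
Putting every candidate on a common basis:
  commercially pure titanium: E = 101.0 GPa, ρ = 4540 kg/m³
  low-carbon steel: E = 201.3 GPa, ρ = 7865 kg/m³
  brass: E = 108.0 GPa, ρ = 8542 kg/m³
  commercially pure titanium: M = 2.21×10⁻³
  low-carbon steel: M = 1.80×10⁻³
  brass: M = 1.22×10⁻³
Commercially pure titanium ranks first.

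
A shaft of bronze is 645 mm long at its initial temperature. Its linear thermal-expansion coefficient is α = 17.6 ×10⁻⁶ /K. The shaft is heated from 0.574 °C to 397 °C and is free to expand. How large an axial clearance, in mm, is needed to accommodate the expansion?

ΔT = 397 − 0.574 = 396.4 K.
ΔL = α·L₀·ΔT = 17.6×10⁻⁶ × 645 mm × 396.4 K = 4.50 mm.

4.50 mm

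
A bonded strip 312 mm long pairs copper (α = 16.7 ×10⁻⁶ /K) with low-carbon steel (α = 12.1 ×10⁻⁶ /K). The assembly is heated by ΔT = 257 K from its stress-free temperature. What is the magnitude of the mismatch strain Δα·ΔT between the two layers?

1.18×10⁻³

Δα = |16.7 − 12.1|×10⁻⁶/K = 4.60×10⁻⁶/K.
Mismatch strain = Δα·ΔT = 4.60×10⁻⁶ × 257.0 = 1.18×10⁻³.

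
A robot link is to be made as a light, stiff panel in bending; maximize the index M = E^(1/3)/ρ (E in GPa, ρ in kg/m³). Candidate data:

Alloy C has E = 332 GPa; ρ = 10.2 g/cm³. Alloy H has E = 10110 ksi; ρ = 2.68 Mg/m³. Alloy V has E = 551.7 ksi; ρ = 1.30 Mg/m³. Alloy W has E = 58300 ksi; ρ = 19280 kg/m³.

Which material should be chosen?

Putting every candidate on a common basis:
  alloy C: E = 332.0 GPa, ρ = 10200 kg/m³
  alloy H: E = 69.71 GPa, ρ = 2680 kg/m³
  alloy V: E = 3.804 GPa, ρ = 1300 kg/m³
  alloy W: E = 402.0 GPa, ρ = 19280 kg/m³
  alloy H: M = 1.54×10⁻³
  alloy V: M = 1.20×10⁻³
  alloy C: M = 0.679×10⁻³
  alloy W: M = 0.383×10⁻³
The maximum is for alloy H.

alloy H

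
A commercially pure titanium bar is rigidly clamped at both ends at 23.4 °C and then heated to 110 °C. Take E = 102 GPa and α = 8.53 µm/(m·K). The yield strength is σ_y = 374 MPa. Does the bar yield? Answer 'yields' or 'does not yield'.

does not yield

ΔT = 86.60 K. Constrained thermal stress σ = E·α·ΔT = 102.0×10³ MPa × 8.53×10⁻⁶ × 86.60 = 75.3 MPa (compressive).
Compare to σ_y = 374 MPa: σ < σ_y, so it does not yield.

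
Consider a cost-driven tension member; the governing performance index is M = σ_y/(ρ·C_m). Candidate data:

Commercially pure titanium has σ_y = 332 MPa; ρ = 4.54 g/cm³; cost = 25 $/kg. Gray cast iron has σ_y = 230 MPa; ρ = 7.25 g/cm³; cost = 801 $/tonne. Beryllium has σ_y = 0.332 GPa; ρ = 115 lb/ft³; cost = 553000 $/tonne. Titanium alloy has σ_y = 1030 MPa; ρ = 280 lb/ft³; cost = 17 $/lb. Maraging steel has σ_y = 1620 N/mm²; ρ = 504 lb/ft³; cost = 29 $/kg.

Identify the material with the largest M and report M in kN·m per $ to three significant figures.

Putting every candidate on a common basis:
  commercially pure titanium: σ_y = 332.0 MPa, ρ = 4540 kg/m³, cost = 25.00 $/kg
  gray cast iron: σ_y = 230.0 MPa, ρ = 7250 kg/m³, cost = 0.8010 $/kg
  beryllium: σ_y = 332.0 MPa, ρ = 1842 kg/m³, cost = 553.0 $/kg
  titanium alloy: σ_y = 1030 MPa, ρ = 4485 kg/m³, cost = 37.48 $/kg
  maraging steel: σ_y = 1620 MPa, ρ = 8073 kg/m³, cost = 29.00 $/kg
  gray cast iron: M = 39.6 kN·m per $
  maraging steel: M = 6.92 kN·m per $
  titanium alloy: M = 6.13 kN·m per $
  commercially pure titanium: M = 2.93 kN·m per $
  beryllium: M = 0.326 kN·m per $
Gray cast iron ranks first.

gray cast iron, M = 39.6 kN·m per $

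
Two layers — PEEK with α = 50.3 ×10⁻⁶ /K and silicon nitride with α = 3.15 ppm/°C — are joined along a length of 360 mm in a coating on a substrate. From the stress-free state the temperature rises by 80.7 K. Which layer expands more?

PEEK

α(PEEK) = 50.3×10⁻⁶/K vs α(silicon nitride) = 3.15×10⁻⁶/K.
Higher α expands more for the same ΔT: PEEK.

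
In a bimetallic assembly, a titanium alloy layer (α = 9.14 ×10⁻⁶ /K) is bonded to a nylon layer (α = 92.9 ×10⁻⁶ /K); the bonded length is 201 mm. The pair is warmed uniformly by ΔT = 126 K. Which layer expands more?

α(titanium alloy) = 9.14×10⁻⁶/K vs α(nylon) = 92.9×10⁻⁶/K.
Higher α expands more for the same ΔT: nylon.

nylon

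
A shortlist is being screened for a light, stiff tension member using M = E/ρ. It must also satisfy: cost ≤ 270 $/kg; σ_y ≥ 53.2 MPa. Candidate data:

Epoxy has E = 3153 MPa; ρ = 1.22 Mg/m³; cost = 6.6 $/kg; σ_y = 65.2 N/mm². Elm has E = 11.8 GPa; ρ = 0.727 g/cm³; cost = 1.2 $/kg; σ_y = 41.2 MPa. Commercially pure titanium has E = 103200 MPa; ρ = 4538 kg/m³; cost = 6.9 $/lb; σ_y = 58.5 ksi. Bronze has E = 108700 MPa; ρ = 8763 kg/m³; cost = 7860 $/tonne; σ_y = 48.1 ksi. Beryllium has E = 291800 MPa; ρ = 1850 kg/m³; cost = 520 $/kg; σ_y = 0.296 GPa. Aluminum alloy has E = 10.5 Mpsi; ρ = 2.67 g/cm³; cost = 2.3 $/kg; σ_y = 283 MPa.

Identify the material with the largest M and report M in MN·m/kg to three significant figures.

aluminum alloy, M = 27.1 MN·m/kg

Screen on constraints: cost ≤ 270 $/kg; σ_y ≥ 53.2 MPa. Survivors: epoxy, commercially pure titanium, bronze, aluminum alloy.
Putting every candidate on a common basis:
  epoxy: E = 3.153 GPa, ρ = 1220 kg/m³
  commercially pure titanium: E = 103.2 GPa, ρ = 4538 kg/m³
  bronze: E = 108.7 GPa, ρ = 8763 kg/m³
  aluminum alloy: E = 72.39 GPa, ρ = 2670 kg/m³
  aluminum alloy: M = 27.1 MN·m/kg
  commercially pure titanium: M = 22.7 MN·m/kg
  bronze: M = 12.4 MN·m/kg
  epoxy: M = 2.58 MN·m/kg
Highest index: aluminum alloy.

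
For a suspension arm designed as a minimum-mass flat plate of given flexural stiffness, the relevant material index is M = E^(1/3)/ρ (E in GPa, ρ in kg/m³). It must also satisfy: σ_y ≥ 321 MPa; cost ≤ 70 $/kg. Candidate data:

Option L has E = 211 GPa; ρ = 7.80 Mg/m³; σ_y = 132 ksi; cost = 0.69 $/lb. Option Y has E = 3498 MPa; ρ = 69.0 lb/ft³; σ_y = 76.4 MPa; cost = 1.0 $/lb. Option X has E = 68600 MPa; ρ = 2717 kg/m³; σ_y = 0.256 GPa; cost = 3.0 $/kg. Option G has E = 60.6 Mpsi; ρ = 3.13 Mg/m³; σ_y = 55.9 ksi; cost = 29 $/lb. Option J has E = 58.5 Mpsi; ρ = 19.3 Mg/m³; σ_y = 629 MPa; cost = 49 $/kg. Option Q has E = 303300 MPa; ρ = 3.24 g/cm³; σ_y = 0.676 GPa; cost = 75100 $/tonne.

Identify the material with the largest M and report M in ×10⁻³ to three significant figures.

option G, M = 2.39×10⁻³

Screen on constraints: σ_y ≥ 321 MPa; cost ≤ 70 $/kg. Survivors: option L, option G, option J.
After converting to SI:
  option L: E = 211.0 GPa, ρ = 7800 kg/m³
  option G: E = 417.8 GPa, ρ = 3130 kg/m³
  option J: E = 403.3 GPa, ρ = 19300 kg/m³
  option G: M = 2.39×10⁻³
  option L: M = 0.763×10⁻³
  option J: M = 0.383×10⁻³
Option G ranks first.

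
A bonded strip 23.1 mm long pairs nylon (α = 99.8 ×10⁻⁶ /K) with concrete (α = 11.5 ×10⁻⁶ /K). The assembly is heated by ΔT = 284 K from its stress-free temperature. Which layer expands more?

α(nylon) = 99.8×10⁻⁶/K vs α(concrete) = 11.5×10⁻⁶/K.
Higher α expands more for the same ΔT: nylon.

nylon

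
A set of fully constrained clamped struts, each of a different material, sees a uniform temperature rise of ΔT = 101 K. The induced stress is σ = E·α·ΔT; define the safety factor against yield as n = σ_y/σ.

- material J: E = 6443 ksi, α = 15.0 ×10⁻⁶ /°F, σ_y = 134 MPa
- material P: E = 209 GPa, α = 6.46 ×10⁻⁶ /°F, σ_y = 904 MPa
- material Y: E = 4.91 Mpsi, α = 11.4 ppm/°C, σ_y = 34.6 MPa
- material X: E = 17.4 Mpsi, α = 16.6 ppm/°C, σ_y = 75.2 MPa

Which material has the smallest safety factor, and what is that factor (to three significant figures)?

In consistent units (E in GPa, α in ×10⁻⁶/K, σ_y in MPa):
  material J: E = 44.42, α = 27.0, σ_y = 134.0 → σ = 121 MPa, n = 1.11
  material P: E = 209.0, α = 11.6, σ_y = 904.0 → σ = 245 MPa, n = 3.68
  material Y: E = 33.85, α = 11.4, σ_y = 34.60 → σ = 39.0 MPa, n = 0.888
  material X: E = 120.0, α = 16.6, σ_y = 75.20 → σ = 201 MPa, n = 0.374
Material X has the lowest safety factor, n = 0.374.

material X, n = 0.374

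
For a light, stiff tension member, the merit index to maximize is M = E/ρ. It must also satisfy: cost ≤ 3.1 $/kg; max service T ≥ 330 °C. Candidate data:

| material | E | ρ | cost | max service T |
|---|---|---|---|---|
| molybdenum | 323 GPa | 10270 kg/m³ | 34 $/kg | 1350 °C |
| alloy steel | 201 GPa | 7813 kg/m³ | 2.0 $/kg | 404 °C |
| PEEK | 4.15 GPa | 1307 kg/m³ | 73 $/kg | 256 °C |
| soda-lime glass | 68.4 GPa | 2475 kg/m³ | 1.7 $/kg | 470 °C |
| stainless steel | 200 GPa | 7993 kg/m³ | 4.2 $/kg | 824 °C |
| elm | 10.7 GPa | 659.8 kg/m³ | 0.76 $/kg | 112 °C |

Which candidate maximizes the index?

Screen on constraints: cost ≤ 3.1 $/kg; max service T ≥ 330 °C. Survivors: alloy steel, soda-lime glass.
Computing M directly (units already consistent):
  soda-lime glass: M = 27.6 MN·m/kg
  alloy steel: M = 25.7 MN·m/kg
Soda-lime glass has the largest M.

soda-lime glass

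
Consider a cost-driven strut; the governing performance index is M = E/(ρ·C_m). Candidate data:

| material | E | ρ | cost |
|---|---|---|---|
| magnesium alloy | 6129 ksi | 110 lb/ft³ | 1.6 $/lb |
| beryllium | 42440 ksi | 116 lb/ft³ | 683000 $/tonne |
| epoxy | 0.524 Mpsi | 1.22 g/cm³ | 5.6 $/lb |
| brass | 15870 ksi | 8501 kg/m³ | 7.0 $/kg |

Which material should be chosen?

Convert each candidate to consistent units, then evaluate M:
  magnesium alloy: E = 42.26 GPa, ρ = 1762 kg/m³, cost = 3.527 $/kg
  beryllium: E = 292.6 GPa, ρ = 1858 kg/m³, cost = 683.0 $/kg
  epoxy: E = 3.613 GPa, ρ = 1220 kg/m³, cost = 12.35 $/kg
  brass: E = 109.4 GPa, ρ = 8501 kg/m³, cost = 7.000 $/kg
  magnesium alloy: M = 6.80 MN·m per $
  brass: M = 1.84 MN·m per $
  epoxy: M = 0.240 MN·m per $
  beryllium: M = 0.231 MN·m per $
Highest index: magnesium alloy.

magnesium alloy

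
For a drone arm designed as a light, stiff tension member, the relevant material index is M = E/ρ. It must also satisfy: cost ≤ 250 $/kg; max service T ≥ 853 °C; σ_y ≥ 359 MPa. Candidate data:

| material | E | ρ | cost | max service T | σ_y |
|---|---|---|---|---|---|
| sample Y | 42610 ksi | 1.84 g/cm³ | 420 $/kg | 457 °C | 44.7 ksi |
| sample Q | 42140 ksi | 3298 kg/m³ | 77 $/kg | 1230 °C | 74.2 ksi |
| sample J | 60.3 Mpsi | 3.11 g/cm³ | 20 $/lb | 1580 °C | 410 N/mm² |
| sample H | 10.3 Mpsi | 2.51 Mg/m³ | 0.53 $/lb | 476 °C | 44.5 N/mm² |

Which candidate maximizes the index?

Screen on constraints: cost ≤ 250 $/kg; max service T ≥ 853 °C; σ_y ≥ 359 MPa. Survivors: sample Q, sample J.
Convert each candidate to consistent units, then evaluate M:
  sample Q: E = 290.5 GPa, ρ = 3298 kg/m³
  sample J: E = 415.8 GPa, ρ = 3110 kg/m³
  sample J: M = 134 MN·m/kg
  sample Q: M = 88.1 MN·m/kg
Highest index: sample J.

sample J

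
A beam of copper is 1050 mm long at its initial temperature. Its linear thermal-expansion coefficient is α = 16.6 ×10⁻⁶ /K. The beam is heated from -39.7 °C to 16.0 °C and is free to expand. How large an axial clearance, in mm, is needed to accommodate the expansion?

0.971 mm

ΔT = 16.0 − (-39.7) = 55.70 K.
ΔL = α·L₀·ΔT = 16.6×10⁻⁶ × 1050 mm × 55.70 K = 0.971 mm.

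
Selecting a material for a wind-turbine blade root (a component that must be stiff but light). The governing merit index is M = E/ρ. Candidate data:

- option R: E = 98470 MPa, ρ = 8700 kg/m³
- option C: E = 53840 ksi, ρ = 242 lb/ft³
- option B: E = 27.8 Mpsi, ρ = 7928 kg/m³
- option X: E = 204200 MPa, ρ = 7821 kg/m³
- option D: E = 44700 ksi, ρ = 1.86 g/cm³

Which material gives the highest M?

option D

Normalizing units and computing the index:
  option R: E = 98.47 GPa, ρ = 8700 kg/m³
  option C: E = 371.2 GPa, ρ = 3876 kg/m³
  option B: E = 191.7 GPa, ρ = 7928 kg/m³
  option X: E = 204.2 GPa, ρ = 7821 kg/m³
  option D: E = 308.2 GPa, ρ = 1860 kg/m³
  option D: M = 166 MN·m/kg
  option C: M = 95.8 MN·m/kg
  option X: M = 26.1 MN·m/kg
  option B: M = 24.2 MN·m/kg
  option R: M = 11.3 MN·m/kg
Highest index: option D.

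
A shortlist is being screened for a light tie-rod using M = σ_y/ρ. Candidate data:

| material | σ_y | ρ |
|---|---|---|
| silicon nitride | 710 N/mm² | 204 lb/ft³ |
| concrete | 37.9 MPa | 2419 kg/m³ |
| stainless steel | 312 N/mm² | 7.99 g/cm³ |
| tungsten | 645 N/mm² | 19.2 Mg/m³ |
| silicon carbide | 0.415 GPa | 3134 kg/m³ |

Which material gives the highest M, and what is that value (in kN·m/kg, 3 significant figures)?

After converting to SI:
  silicon nitride: σ_y = 710.0 MPa, ρ = 3268 kg/m³
  concrete: σ_y = 37.90 MPa, ρ = 2419 kg/m³
  stainless steel: σ_y = 312.0 MPa, ρ = 7990 kg/m³
  tungsten: σ_y = 645.0 MPa, ρ = 19200 kg/m³
  silicon carbide: σ_y = 415.0 MPa, ρ = 3134 kg/m³
  silicon nitride: M = 217 kN·m/kg
  silicon carbide: M = 132 kN·m/kg
  stainless steel: M = 39.0 kN·m/kg
  tungsten: M = 33.6 kN·m/kg
  concrete: M = 15.7 kN·m/kg
Highest index: silicon nitride.

silicon nitride, M = 217 kN·m/kg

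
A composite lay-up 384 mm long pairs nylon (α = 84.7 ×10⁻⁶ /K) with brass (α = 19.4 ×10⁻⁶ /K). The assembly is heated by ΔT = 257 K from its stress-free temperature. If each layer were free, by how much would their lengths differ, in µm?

Δα = |84.7 − 19.4|×10⁻⁶/K = 65.3×10⁻⁶/K.
ΔL_mismatch = Δα·L·ΔT = 65.3×10⁻⁶ × 384.0 mm × 257.0 K = 6440 µm.

6440 µm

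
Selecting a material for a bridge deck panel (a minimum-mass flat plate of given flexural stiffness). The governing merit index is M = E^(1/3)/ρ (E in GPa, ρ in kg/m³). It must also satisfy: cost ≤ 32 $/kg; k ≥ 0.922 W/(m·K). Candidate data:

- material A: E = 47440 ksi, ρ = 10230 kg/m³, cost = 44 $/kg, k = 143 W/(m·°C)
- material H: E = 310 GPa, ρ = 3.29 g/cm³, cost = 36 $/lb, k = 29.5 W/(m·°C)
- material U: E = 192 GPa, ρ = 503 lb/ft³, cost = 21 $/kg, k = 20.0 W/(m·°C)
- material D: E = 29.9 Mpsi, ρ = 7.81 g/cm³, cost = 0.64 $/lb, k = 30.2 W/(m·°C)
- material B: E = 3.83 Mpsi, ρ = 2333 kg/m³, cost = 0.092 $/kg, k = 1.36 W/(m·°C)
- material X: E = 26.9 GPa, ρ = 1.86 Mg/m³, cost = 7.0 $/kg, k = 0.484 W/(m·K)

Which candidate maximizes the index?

Screen on constraints: cost ≤ 32 $/kg; k ≥ 0.922 W/(m·K). Survivors: material U, material D, material B.
Normalizing units and computing the index:
  material U: E = 192.0 GPa, ρ = 8057 kg/m³
  material D: E = 206.2 GPa, ρ = 7810 kg/m³
  material B: E = 26.41 GPa, ρ = 2333 kg/m³
  material B: M = 1.28×10⁻³
  material D: M = 0.756×10⁻³
  material U: M = 0.716×10⁻³
Material B has the largest M.

material B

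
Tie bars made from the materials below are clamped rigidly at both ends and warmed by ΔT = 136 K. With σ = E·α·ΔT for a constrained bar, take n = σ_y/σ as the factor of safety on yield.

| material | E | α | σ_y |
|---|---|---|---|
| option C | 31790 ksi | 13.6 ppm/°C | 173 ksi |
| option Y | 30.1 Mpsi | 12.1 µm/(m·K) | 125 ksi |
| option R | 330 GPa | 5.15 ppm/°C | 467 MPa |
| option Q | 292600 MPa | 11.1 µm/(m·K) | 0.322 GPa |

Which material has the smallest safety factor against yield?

Per material, after unit conversion:
  option C: E = 219.2, α = 13.6, σ_y = 1193 → σ = 405 MPa, n = 2.94
  option Y: E = 207.5, α = 12.1, σ_y = 861.8 → σ = 342 MPa, n = 2.52
  option R: E = 330.0, α = 5.15, σ_y = 467.0 → σ = 231 MPa, n = 2.02
  option Q: E = 292.6, α = 11.1, σ_y = 322.0 → σ = 442 MPa, n = 0.729
Option Q has the lowest safety factor, n = 0.729.

option Q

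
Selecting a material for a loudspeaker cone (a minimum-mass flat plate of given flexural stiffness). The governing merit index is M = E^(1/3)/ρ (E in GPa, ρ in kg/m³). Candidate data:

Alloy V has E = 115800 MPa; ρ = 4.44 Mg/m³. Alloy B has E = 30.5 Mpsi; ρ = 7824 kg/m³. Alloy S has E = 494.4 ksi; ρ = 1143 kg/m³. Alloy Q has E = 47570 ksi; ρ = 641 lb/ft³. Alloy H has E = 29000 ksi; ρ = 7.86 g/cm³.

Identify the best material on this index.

Convert each candidate to consistent units, then evaluate M:
  alloy V: E = 115.8 GPa, ρ = 4440 kg/m³
  alloy B: E = 210.3 GPa, ρ = 7824 kg/m³
  alloy S: E = 3.409 GPa, ρ = 1143 kg/m³
  alloy Q: E = 328.0 GPa, ρ = 10270 kg/m³
  alloy H: E = 199.9 GPa, ρ = 7860 kg/m³
  alloy S: M = 1.32×10⁻³
  alloy V: M = 1.10×10⁻³
  alloy B: M = 0.760×10⁻³
  alloy H: M = 0.744×10⁻³
  alloy Q: M = 0.672×10⁻³
Alloy S ranks first.

alloy S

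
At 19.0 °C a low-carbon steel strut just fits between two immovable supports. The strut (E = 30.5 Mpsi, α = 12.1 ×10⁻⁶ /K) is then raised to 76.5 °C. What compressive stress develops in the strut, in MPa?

E = 30.5 Mpsi = 210.3 GPa.
ΔT = 57.50 K. Constrained thermal stress σ = E·α·ΔT = 210.3×10³ MPa × 12.1×10⁻⁶ × 57.50 = 146 MPa (compressive).

146 MPa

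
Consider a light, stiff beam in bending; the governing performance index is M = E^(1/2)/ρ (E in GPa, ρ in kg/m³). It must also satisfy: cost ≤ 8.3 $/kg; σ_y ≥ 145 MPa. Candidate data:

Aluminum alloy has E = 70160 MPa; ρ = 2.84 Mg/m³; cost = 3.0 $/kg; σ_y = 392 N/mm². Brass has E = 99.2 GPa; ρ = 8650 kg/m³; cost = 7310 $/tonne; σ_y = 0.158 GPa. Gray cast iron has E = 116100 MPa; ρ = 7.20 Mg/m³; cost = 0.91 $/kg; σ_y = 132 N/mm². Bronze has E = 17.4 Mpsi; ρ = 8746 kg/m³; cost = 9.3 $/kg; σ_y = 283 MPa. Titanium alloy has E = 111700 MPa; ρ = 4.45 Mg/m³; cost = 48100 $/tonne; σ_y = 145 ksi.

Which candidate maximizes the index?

Screen on constraints: cost ≤ 8.3 $/kg; σ_y ≥ 145 MPa. Survivors: aluminum alloy, brass.
Normalizing units and computing the index:
  aluminum alloy: E = 70.16 GPa, ρ = 2840 kg/m³
  brass: E = 99.20 GPa, ρ = 8650 kg/m³
  aluminum alloy: M = 2.95×10⁻³
  brass: M = 1.15×10⁻³
Highest index: aluminum alloy.

aluminum alloy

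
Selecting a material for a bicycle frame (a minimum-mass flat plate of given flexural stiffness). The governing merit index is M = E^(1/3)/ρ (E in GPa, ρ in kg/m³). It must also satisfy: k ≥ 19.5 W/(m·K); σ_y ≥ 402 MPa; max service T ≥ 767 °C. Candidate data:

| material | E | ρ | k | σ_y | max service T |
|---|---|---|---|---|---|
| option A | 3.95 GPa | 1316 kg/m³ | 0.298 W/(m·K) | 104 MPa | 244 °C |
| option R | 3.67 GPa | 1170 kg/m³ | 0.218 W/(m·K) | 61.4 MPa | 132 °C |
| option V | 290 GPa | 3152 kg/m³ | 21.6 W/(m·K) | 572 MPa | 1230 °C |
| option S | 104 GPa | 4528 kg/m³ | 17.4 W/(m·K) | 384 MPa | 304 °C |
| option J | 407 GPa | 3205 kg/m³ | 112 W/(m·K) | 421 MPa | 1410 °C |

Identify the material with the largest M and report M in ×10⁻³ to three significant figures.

option J, M = 2.31×10⁻³

Screen on constraints: k ≥ 19.5 W/(m·K); σ_y ≥ 402 MPa; max service T ≥ 767 °C. Survivors: option V, option J.
Per-candidate index values:
  option J: M = 2.31×10⁻³
  option V: M = 2.10×10⁻³
Option J ranks first.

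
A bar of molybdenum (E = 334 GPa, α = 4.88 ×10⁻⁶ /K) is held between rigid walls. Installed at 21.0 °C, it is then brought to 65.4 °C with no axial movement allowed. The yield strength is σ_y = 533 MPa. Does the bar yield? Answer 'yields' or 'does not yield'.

ΔT = 44.40 K. Constrained thermal stress σ = E·α·ΔT = 334.0×10³ MPa × 4.88×10⁻⁶ × 44.40 = 72.4 MPa (compressive).
Compare to σ_y = 533 MPa: σ < σ_y, so it does not yield.

does not yield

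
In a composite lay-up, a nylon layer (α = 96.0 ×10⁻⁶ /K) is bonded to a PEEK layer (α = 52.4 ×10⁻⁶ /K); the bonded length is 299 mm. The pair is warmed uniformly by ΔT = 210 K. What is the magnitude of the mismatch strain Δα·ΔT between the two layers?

Δα = |96.0 − 52.4|×10⁻⁶/K = 43.6×10⁻⁶/K.
Mismatch strain = Δα·ΔT = 43.6×10⁻⁶ × 210.0 = 9.16×10⁻³.

9.16×10⁻³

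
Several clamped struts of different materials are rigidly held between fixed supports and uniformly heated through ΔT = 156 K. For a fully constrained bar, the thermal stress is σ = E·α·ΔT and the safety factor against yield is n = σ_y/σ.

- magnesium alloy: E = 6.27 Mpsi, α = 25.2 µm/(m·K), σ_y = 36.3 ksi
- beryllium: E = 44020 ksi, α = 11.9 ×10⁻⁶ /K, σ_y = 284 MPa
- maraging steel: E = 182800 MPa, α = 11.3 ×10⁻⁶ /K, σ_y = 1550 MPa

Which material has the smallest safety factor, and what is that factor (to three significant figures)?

Converting E to GPa, α to ×10⁻⁶/K, σ_y to MPa, then σ and n for each:
  magnesium alloy: E = 43.23, α = 25.2, σ_y = 250.3 → σ = 170 MPa, n = 1.47
  beryllium: E = 303.5, α = 11.9, σ_y = 284.0 → σ = 563 MPa, n = 0.504
  maraging steel: E = 182.8, α = 11.3, σ_y = 1550 → σ = 322 MPa, n = 4.81
The minimum is beryllium at n = 0.504.

beryllium, n = 0.504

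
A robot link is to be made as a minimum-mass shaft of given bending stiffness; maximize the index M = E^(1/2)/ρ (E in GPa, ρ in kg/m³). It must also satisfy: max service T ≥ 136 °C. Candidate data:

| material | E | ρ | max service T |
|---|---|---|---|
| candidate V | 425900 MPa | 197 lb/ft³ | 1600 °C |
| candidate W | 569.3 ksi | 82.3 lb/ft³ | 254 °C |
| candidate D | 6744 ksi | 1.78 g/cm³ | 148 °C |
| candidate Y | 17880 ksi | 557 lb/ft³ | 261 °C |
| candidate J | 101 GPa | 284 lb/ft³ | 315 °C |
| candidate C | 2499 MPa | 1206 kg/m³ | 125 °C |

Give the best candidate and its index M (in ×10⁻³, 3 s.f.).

Screen on constraints: max service T ≥ 136 °C. Survivors: candidate V, candidate W, candidate D, candidate Y, candidate J.
Convert each candidate to consistent units, then evaluate M:
  candidate V: E = 425.9 GPa, ρ = 3156 kg/m³
  candidate W: E = 3.925 GPa, ρ = 1318 kg/m³
  candidate D: E = 46.50 GPa, ρ = 1780 kg/m³
  candidate Y: E = 123.3 GPa, ρ = 8922 kg/m³
  candidate J: E = 101.0 GPa, ρ = 4549 kg/m³
  candidate V: M = 6.54×10⁻³
  candidate D: M = 3.83×10⁻³
  candidate J: M = 2.21×10⁻³
  candidate W: M = 1.50×10⁻³
  candidate Y: M = 1.24×10⁻³
Candidate V ranks first.

candidate V, M = 6.54×10⁻³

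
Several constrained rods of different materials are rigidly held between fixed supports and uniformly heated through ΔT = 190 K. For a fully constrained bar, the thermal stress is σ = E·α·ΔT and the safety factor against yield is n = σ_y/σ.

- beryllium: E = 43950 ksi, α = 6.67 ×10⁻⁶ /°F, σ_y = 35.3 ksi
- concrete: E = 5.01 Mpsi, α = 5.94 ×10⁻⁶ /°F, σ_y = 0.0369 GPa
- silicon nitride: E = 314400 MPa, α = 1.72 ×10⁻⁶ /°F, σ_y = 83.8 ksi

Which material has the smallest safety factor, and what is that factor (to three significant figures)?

beryllium, n = 0.352

Per material, after unit conversion:
  beryllium: E = 303.0, α = 12.0, σ_y = 243.4 → σ = 691 MPa, n = 0.352
  concrete: E = 34.54, α = 10.7, σ_y = 36.90 → σ = 70.2 MPa, n = 0.526
  silicon nitride: E = 314.4, α = 3.10, σ_y = 577.8 → σ = 185 MPa, n = 3.12
Beryllium has the lowest safety factor, n = 0.352.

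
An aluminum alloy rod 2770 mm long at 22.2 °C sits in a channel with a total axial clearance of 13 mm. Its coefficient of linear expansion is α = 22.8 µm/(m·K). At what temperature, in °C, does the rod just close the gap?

α·L₀·ΔT = 13.0 mm ⇒ ΔT = 13.0 / (22.8×10⁻⁶ × 2770.0) = 205.8 K.
T = 22.2 + 205.8 = 228.0 °C.

228 °C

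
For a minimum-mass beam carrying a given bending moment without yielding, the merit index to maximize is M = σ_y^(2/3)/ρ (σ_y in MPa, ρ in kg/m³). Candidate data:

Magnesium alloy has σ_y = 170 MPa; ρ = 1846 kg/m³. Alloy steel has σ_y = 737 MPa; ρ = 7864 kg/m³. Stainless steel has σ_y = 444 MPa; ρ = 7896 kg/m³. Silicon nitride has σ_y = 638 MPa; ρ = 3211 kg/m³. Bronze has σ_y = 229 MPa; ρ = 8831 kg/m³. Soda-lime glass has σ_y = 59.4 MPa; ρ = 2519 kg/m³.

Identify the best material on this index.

Computing M directly (units already consistent):
  silicon nitride: M = 23.1×10⁻³
  magnesium alloy: M = 16.6×10⁻³
  alloy steel: M = 10.4×10⁻³
  stainless steel: M = 7.37×10⁻³
  soda-lime glass: M = 6.04×10⁻³
  bronze: M = 4.24×10⁻³
The maximum is for silicon nitride.

silicon nitride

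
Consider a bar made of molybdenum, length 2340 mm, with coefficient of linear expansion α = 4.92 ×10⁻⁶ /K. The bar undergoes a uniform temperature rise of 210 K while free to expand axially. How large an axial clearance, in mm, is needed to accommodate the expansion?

2.42 mm

ΔL = α·L₀·ΔT = 4.92×10⁻⁶ × 2340 mm × 210.0 K = 2.42 mm.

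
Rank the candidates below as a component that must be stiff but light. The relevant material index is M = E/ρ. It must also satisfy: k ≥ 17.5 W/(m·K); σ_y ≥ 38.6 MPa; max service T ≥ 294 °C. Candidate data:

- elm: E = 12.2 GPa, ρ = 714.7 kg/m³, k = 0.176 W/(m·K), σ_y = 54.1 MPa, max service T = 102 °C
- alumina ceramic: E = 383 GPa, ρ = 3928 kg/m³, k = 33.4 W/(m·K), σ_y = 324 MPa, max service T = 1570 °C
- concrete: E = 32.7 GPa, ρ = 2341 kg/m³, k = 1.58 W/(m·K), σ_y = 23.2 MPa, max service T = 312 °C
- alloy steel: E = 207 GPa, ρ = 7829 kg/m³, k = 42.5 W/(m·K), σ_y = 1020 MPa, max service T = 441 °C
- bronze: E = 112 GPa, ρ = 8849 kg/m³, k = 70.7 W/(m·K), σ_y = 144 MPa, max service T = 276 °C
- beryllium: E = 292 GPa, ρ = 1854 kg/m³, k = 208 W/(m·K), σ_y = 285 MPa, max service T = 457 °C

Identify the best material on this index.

beryllium

Screen on constraints: k ≥ 17.5 W/(m·K); σ_y ≥ 38.6 MPa; max service T ≥ 294 °C. Survivors: alumina ceramic, alloy steel, beryllium.
Per-candidate index values:
  beryllium: M = 157 MN·m/kg
  alumina ceramic: M = 97.5 MN·m/kg
  alloy steel: M = 26.4 MN·m/kg
The maximum is for beryllium.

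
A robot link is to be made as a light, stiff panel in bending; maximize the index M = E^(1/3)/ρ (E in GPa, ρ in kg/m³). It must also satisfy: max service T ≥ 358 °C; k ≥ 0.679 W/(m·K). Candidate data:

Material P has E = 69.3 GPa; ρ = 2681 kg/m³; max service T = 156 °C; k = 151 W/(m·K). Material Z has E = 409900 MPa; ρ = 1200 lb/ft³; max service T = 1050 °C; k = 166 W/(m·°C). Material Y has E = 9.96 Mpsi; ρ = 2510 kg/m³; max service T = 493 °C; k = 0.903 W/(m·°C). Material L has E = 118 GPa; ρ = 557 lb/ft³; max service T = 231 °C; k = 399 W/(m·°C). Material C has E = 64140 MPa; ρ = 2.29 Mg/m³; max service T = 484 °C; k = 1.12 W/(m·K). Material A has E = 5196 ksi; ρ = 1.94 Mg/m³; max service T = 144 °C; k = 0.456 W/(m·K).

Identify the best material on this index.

material C

Screen on constraints: max service T ≥ 358 °C; k ≥ 0.679 W/(m·K). Survivors: material Z, material Y, material C.
Convert each candidate to consistent units, then evaluate M:
  material Z: E = 409.9 GPa, ρ = 19220 kg/m³
  material Y: E = 68.67 GPa, ρ = 2510 kg/m³
  material C: E = 64.14 GPa, ρ = 2290 kg/m³
  material C: M = 1.75×10⁻³
  material Y: M = 1.63×10⁻³
  material Z: M = 0.386×10⁻³
Material C ranks first.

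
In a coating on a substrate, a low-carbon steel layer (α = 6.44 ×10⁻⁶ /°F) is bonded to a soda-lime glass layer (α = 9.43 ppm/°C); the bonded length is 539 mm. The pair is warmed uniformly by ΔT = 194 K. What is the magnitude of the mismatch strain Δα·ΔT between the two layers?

low-carbon steel: α = 6.44×10⁻⁶/°F × 9/5 = 11.6×10⁻⁶/K.
Δα = |11.6 − 9.43|×10⁻⁶/K = 2.16×10⁻⁶/K.
Mismatch strain = Δα·ΔT = 2.16×10⁻⁶ × 194.0 = 4.19×10⁻⁴.

4.19×10⁻⁴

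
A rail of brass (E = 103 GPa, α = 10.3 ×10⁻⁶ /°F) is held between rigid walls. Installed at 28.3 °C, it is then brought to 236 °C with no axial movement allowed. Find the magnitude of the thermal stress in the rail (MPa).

397 MPa

α = 10.3×10⁻⁶/°F × 9/5 = 18.5×10⁻⁶/K.
ΔT = 207.7 K. Constrained thermal stress σ = E·α·ΔT = 103.0×10³ MPa × 18.5×10⁻⁶ × 207.7 = 397 MPa (compressive).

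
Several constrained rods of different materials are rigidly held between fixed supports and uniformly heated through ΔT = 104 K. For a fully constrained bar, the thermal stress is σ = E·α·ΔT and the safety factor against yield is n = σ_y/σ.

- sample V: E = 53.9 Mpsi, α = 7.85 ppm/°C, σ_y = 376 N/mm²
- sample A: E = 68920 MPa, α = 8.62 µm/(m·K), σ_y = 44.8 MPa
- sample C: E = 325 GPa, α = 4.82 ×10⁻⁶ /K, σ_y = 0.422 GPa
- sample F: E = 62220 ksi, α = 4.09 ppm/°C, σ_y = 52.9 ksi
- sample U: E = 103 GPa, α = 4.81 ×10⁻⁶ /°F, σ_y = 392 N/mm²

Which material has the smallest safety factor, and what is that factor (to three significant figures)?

sample A, n = 0.725

Converting E to GPa, α to ×10⁻⁶/K, σ_y to MPa, then σ and n for each:
  sample V: E = 371.6, α = 7.85, σ_y = 376.0 → σ = 303 MPa, n = 1.24
  sample A: E = 68.92, α = 8.62, σ_y = 44.80 → σ = 61.8 MPa, n = 0.725
  sample C: E = 325.0, α = 4.82, σ_y = 422.0 → σ = 163 MPa, n = 2.59
  sample F: E = 429.0, α = 4.09, σ_y = 364.7 → σ = 182 MPa, n = 2.00
  sample U: E = 103.0, α = 8.66, σ_y = 392.0 → σ = 92.7 MPa, n = 4.23
Smallest n: sample A with n = 0.725.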